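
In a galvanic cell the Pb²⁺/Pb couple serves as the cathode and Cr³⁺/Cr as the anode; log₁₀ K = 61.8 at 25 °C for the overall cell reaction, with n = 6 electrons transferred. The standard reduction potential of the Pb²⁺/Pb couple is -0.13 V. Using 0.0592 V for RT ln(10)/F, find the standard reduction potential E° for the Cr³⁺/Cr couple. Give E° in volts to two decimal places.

E°cell = (0.0592/n)·log K = (0.0592/6)(61.8) = +0.610 V.
Since Pb²⁺/Pb is the cathode and Cr³⁺/Cr the anode, E°cell = E°(Pb²⁺/Pb) − E°(Cr³⁺/Cr).
So E°(Cr³⁺/Cr) = E°(Pb²⁺/Pb) − E°cell = (-0.13) − (+0.610) = -0.74 V.

-0.74 V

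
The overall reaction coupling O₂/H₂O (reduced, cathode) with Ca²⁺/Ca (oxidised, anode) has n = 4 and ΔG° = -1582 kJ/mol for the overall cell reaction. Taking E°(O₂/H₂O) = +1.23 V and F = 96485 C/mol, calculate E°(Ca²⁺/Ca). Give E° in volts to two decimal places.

E°cell = −ΔG°/(nF) = −(-1582×10³)/((4)(96485)) = +4.099 V.
Since O₂/H₂O is the cathode and Ca²⁺/Ca the anode, E°cell = E°(O₂/H₂O) − E°(Ca²⁺/Ca).
So E°(Ca²⁺/Ca) = E°(O₂/H₂O) − E°cell = (+1.23) − (+4.099) = -2.87 V.

-2.87 V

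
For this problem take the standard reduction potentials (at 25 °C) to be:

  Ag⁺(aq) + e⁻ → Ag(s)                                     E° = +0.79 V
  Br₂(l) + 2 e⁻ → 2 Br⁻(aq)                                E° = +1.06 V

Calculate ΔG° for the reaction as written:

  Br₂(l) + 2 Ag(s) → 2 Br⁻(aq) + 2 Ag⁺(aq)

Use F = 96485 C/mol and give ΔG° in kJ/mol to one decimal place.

-52.1 kJ/mol

As written, Br₂/Br⁻ is reduced (cathode) and Ag⁺/Ag is oxidised (anode), so E°cell = (+1.06) − (+0.79) = +0.27 V.
Balancing electrons gives n = 2.
ΔG° = −nFE° = −(2)(96485)(+0.27) = -52,102 J = -52.1 kJ/mol.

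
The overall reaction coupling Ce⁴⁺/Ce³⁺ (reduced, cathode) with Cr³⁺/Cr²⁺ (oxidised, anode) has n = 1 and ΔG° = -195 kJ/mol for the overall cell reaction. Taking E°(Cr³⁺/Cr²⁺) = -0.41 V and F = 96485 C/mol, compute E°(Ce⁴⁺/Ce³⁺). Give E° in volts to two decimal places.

E°cell = −ΔG°/(nF) = −(-195×10³)/((1)(96485)) = +2.021 V.
Since Ce⁴⁺/Ce³⁺ is the cathode and Cr³⁺/Cr²⁺ the anode, E°cell = E°(Ce⁴⁺/Ce³⁺) − E°(Cr³⁺/Cr²⁺).
So E°(Ce⁴⁺/Ce³⁺) = E°cell + E°(Cr³⁺/Cr²⁺) = +2.021 + (-0.41) = +1.61 V.

+1.61 V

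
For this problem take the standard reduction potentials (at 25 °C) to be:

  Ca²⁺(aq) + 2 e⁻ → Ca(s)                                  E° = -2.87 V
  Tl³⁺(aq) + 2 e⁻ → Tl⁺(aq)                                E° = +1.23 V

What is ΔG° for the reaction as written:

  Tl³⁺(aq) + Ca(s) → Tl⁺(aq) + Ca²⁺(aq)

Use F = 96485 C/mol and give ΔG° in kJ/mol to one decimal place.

-791.2 kJ/mol

As written, Tl³⁺/Tl⁺ is reduced (cathode) and Ca²⁺/Ca is oxidised (anode), so E°cell = (+1.23) − (-2.87) = +4.10 V.
Balancing electrons gives n = 2.
ΔG° = −nFE° = −(2)(96485)(+4.10) = -791,177 J = -791.2 kJ/mol.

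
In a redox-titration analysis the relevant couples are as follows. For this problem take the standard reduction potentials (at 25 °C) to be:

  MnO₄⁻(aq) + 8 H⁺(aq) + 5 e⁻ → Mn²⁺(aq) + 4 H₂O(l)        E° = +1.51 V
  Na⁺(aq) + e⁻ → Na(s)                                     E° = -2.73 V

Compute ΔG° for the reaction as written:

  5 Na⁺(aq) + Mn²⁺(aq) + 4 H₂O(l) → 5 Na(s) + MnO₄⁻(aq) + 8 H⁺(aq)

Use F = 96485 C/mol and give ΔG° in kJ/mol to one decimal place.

+2045.5 kJ/mol

As written, Na⁺/Na is reduced (cathode) and MnO₄⁻/Mn²⁺ is oxidised (anode), so E°cell = (-2.73) − (+1.51) = -4.24 V.
Balancing electrons gives n = 5.
ΔG° = −nFE° = −(5)(96485)(-4.24) = 2,045,482 J = +2045.5 kJ/mol.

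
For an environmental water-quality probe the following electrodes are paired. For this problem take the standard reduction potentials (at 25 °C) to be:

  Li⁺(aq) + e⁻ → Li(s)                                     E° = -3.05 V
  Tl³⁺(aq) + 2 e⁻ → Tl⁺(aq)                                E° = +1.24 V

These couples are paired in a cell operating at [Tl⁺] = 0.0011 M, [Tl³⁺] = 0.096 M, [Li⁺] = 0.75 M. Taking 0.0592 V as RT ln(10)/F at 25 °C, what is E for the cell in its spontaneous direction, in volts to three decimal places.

Tl³⁺/Tl⁺ is the cathode (higher E°), Li⁺/Li the anode: E°cell = +1.24 − (-3.05) = +4.29 V, n = 2.
Overall: Tl³⁺(aq) + 2 Li(s) → Tl⁺(aq) + 2 Li⁺(aq)
Q = [Tl⁺]·[Li⁺]^2 / ([Tl³⁺]); log Q = -2.191.
E = E° − (0.0592/n) log Q = +4.29 − (0.0592/2)(-2.191) = +4.355 V.

+4.355 V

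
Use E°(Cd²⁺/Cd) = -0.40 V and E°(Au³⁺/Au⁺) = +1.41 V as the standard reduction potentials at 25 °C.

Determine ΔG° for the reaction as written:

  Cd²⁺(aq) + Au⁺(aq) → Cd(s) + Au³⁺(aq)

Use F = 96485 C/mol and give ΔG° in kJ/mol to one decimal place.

+349.3 kJ/mol

As written, Cd²⁺/Cd is reduced (cathode) and Au³⁺/Au⁺ is oxidised (anode), so E°cell = (-0.40) − (+1.41) = -1.81 V.
Balancing electrons gives n = 2.
ΔG° = −nFE° = −(2)(96485)(-1.81) = 349,276 J = +349.3 kJ/mol.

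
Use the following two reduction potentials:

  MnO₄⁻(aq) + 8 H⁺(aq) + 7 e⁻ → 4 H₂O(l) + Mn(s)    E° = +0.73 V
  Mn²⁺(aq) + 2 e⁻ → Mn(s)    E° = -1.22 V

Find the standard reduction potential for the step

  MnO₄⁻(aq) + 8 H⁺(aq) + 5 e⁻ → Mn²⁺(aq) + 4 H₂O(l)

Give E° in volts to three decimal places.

+1.510 V

Sequential free energies add, so n₃E°₃ = n₁E°₁ + n₂E°₂.
With n₃ = 7, and the known step contributing 2×(-1.22) V, the unknown satisfies 5·E° = 7×(+0.73) − 2×(-1.22) = +7.550.
E° = +7.550 / 5 = +1.510 V.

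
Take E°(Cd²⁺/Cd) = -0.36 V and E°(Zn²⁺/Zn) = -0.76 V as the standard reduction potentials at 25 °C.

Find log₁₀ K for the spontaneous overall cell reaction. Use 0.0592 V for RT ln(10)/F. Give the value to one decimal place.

13.5

Cathode: Cd²⁺/Cd; anode: Zn²⁺/Zn. E°cell = +0.40 V, n = 2.
log K = nE°cell / 0.0592 = (2)(+0.40) / 0.0592 = 13.5.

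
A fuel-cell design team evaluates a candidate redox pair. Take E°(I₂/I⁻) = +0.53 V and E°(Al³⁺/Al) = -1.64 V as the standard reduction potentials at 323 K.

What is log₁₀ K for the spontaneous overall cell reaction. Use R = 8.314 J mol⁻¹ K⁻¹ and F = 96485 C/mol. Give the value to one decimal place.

Cathode: I₂/I⁻; anode: Al³⁺/Al. E°cell = (+0.53) − (-1.64) = +2.17 V, with n = 6.
ΔG° = −nFE° = −RT ln K, so ln K = nFE°/(RT) = (6)(96485)(+2.17) / ((8.314)(323)) = 467.798.
log₁₀ K = 467.798 / ln 10 = 203.2.

203.2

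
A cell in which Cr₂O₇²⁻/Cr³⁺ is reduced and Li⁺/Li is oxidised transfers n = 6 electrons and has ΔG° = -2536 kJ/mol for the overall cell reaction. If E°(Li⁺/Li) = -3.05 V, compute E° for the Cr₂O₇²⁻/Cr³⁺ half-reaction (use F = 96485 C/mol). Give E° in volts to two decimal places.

E°cell = −ΔG°/(nF) = −(-2536×10³)/((6)(96485)) = +4.381 V.
Since Cr₂O₇²⁻/Cr³⁺ is the cathode and Li⁺/Li the anode, E°cell = E°(Cr₂O₇²⁻/Cr³⁺) − E°(Li⁺/Li).
So E°(Cr₂O₇²⁻/Cr³⁺) = E°cell + E°(Li⁺/Li) = +4.381 + (-3.05) = +1.33 V.

+1.33 V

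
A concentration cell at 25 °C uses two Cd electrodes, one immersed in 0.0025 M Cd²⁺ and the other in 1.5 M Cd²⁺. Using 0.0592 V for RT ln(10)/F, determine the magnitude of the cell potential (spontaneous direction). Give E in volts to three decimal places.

For a concentration cell E°cell = 0. The 1.5 M side is the cathode (reduction is favoured where [Cd²⁺] is higher).
With n = 2, E = −(0.0592/2) log([Cd²⁺]ₐₙ/[Cd²⁺]꜀ₐₜ) = −(0.0592/2) log(0.0025/1.5) = −(0.0592/2)(-2.778) = +0.082 V.

+0.082 V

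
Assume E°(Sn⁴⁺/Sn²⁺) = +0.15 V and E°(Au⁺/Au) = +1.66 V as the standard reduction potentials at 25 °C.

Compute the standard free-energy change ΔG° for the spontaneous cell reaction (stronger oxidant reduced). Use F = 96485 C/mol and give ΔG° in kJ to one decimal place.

-291.4 kJ

Au⁺/Au (E° = +1.66 V) is the cathode; Sn⁴⁺/Sn²⁺ (E° = +0.15 V) is the anode, so E°cell = +1.51 V.
Balancing electrons gives n = 2 (lcm of 1 and 2).
ΔG° = −nFE° = −(2)(96485)(+1.51) = -291,385 J = -291.4 kJ.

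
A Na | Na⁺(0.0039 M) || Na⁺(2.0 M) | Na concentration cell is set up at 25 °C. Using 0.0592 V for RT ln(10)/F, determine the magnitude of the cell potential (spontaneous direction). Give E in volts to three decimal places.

For a concentration cell E°cell = 0. The 2.0 M side is the cathode (reduction is favoured where [Na⁺] is higher).
With n = 1, E = −(0.0592/1) log([Na⁺]ₐₙ/[Na⁺]꜀ₐₜ) = −(0.0592/1) log(0.0039/2) = −(0.0592/1)(-2.710) = +0.160 V.

+0.160 V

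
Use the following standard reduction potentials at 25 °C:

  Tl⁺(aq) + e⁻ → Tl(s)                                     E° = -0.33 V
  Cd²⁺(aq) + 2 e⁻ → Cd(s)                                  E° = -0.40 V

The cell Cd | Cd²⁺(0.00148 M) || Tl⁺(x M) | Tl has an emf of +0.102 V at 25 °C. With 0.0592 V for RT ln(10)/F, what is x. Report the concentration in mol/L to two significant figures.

0.13 M

Tl⁺/Tl is the cathode, Cd²⁺/Cd the anode: E°cell = +0.07 V, n = 2.
Overall reaction: 2 Tl⁺(aq) + Cd(s) → 2 Tl(s) + Cd²⁺(aq); Q = [Cd²⁺]^1/[Tl⁺]^2.
From E = E° − (0.0592/n) log Q: log Q = (E° − E)·n/0.0592 = (+0.07 − (+0.102))·2/0.0592 = -1.0811.
So 2·log[Tl⁺] = 1·log(0.00148) − log Q = -2.8297 − (-1.0811) = -1.7486; log[Tl⁺] = -1.7486 / 2 = -0.8743; [Tl⁺] = 10^(-0.8743) ≈ 0.13 M.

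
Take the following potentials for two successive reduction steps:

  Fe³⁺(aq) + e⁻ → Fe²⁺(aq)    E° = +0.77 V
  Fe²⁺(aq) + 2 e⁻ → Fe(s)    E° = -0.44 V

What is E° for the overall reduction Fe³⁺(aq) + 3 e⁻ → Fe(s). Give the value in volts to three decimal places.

-0.037 V

Standard free energies of sequential steps add: ΔG°₃ = ΔG°₁ + ΔG°₂, so n₃E°₃ = n₁E°₁ + n₂E°₂.
E°₃ = (1×+0.77 + 2×-0.44) / 3 = (-0.110) / 3 = -0.037 V.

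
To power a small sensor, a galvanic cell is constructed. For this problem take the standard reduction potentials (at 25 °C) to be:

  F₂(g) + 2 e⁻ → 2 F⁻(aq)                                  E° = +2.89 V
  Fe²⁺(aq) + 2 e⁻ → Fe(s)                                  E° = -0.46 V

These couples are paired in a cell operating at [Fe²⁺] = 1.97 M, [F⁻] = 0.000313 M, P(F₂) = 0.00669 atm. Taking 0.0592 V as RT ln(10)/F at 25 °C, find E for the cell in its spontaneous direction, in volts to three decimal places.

+3.484 V

F₂/F⁻ is the cathode (higher E°), Fe²⁺/Fe the anode: E°cell = +2.89 − (-0.46) = +3.35 V, n = 2.
Overall: F₂(g) + Fe(s) → 2 F⁻(aq) + Fe²⁺(aq)
Q = [F⁻]^2·[Fe²⁺] / (P(F₂)); log Q = -4.540.
E = E° − (0.0592/n) log Q = +3.35 − (0.0592/2)(-4.540) = +3.484 V.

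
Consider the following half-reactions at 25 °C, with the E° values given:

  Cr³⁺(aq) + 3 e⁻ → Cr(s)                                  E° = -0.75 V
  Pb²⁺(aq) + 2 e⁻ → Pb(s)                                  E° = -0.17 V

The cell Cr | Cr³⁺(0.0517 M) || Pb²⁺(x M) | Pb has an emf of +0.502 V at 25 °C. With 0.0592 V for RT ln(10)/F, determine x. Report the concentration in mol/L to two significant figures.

0.00032 M

Pb²⁺/Pb is the cathode, Cr³⁺/Cr the anode: E°cell = +0.58 V, n = 6.
Overall reaction: 3 Pb²⁺(aq) + 2 Cr(s) → 3 Pb(s) + 2 Cr³⁺(aq); Q = [Cr³⁺]^2/[Pb²⁺]^3.
From E = E° − (0.0592/n) log Q: log Q = (E° − E)·n/0.0592 = (+0.58 − (+0.502))·6/0.0592 = 7.9054.
So 3·log[Pb²⁺] = 2·log(0.0517) − log Q = -2.5730 − (7.9054) = -10.4784; log[Pb²⁺] = -10.4784 / 3 = -3.4928; [Pb²⁺] = 10^(-3.4928) ≈ 0.00032 M.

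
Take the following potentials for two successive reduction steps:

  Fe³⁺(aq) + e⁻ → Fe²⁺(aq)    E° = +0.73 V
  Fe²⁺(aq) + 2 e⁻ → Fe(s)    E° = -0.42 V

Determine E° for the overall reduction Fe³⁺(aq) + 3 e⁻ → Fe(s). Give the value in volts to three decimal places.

Adding the free-energy changes (−nFE°) of the two steps gives −n₃FE°₃ = −n₁FE°₁ − n₂FE°₂.
E°₃ = (1×+0.73 + 2×-0.42) / 3 = (-0.110) / 3 = -0.037 V.

-0.037 V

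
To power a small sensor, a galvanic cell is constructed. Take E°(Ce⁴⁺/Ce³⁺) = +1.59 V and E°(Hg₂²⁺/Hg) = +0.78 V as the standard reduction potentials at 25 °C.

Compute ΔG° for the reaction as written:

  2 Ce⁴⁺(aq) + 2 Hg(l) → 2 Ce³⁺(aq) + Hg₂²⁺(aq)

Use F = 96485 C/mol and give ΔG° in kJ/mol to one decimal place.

-156.3 kJ/mol

As written, Ce⁴⁺/Ce³⁺ is reduced (cathode) and Hg₂²⁺/Hg is oxidised (anode), so E°cell = (+1.59) − (+0.78) = +0.81 V.
Balancing electrons gives n = 2.
ΔG° = −nFE° = −(2)(96485)(+0.81) = -156,306 J = -156.3 kJ/mol.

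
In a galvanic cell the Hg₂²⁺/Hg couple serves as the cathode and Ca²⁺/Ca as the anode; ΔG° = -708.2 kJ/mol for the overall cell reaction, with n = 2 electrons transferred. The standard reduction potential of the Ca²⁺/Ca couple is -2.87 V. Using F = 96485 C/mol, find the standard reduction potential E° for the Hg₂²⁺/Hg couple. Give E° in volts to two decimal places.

E°cell = −ΔG°/(nF) = −(-708.2×10³)/((2)(96485)) = +3.670 V.
Since Hg₂²⁺/Hg is the cathode and Ca²⁺/Ca the anode, E°cell = E°(Hg₂²⁺/Hg) − E°(Ca²⁺/Ca).
So E°(Hg₂²⁺/Hg) = E°cell + E°(Ca²⁺/Ca) = +3.670 + (-2.87) = +0.80 V.

+0.80 V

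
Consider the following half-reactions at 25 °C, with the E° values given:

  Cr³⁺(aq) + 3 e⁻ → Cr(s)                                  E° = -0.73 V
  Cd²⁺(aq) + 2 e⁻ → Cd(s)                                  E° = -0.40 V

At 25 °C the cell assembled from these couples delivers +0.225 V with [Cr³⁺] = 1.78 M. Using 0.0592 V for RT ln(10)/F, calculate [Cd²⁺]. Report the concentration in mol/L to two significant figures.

Cd²⁺/Cd is the cathode, Cr³⁺/Cr the anode: E°cell = +0.33 V, n = 6.
Overall reaction: 3 Cd²⁺(aq) + 2 Cr(s) → 3 Cd(s) + 2 Cr³⁺(aq); Q = [Cr³⁺]^2/[Cd²⁺]^3.
From E = E° − (0.0592/n) log Q: log Q = (E° − E)·n/0.0592 = (+0.33 − (+0.225))·6/0.0592 = 10.6419.
So 3·log[Cd²⁺] = 2·log(1.78) − log Q = 0.5008 − (10.6419) = -10.1411; log[Cd²⁺] = -10.1411 / 3 = -3.3804; [Cd²⁺] = 10^(-3.3804) ≈ 0.00042 M.

0.00042 M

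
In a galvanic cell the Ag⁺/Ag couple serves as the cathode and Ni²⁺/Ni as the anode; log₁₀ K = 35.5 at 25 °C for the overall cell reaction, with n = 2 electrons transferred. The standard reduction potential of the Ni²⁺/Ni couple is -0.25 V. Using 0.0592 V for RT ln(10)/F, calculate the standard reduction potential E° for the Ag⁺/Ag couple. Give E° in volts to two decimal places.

+0.80 V

E°cell = (0.0592/n)·log K = (0.0592/2)(35.5) = +1.051 V.
Since Ag⁺/Ag is the cathode and Ni²⁺/Ni the anode, E°cell = E°(Ag⁺/Ag) − E°(Ni²⁺/Ni).
So E°(Ag⁺/Ag) = E°cell + E°(Ni²⁺/Ni) = +1.051 + (-0.25) = +0.80 V.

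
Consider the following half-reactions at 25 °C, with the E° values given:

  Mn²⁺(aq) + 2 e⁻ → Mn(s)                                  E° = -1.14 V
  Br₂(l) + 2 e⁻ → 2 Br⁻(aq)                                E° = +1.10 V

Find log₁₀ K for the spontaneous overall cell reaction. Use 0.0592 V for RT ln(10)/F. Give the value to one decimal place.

Cathode: Br₂/Br⁻; anode: Mn²⁺/Mn. E°cell = +2.24 V, n = 2.
log K = nE°cell / 0.0592 = (2)(+2.24) / 0.0592 = 75.7.

75.7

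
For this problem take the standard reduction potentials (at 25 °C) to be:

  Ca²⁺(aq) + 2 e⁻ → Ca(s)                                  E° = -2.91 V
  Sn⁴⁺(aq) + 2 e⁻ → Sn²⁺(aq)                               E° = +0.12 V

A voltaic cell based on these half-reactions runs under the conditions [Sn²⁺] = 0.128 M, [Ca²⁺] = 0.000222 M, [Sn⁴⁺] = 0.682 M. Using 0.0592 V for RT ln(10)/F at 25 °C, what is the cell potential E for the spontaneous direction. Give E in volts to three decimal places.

+3.160 V

Sn⁴⁺/Sn²⁺ is the cathode (higher E°), Ca²⁺/Ca the anode: E°cell = +0.12 − (-2.91) = +3.03 V, n = 2.
Overall: Sn⁴⁺(aq) + Ca(s) → Sn²⁺(aq) + Ca²⁺(aq)
Q = [Sn²⁺]·[Ca²⁺] / ([Sn⁴⁺]); log Q = -4.380.
E = E° − (0.0592/n) log Q = +3.03 − (0.0592/2)(-4.380) = +3.160 V.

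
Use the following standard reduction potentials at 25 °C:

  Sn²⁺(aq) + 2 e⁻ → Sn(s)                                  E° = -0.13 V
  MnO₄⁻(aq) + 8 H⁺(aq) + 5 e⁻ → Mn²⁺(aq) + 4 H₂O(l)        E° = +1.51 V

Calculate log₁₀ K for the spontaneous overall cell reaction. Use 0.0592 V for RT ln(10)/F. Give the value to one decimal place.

Cathode: MnO₄⁻/Mn²⁺; anode: Sn²⁺/Sn. E°cell = +1.64 V, n = 10.
log K = nE°cell / 0.0592 = (10)(+1.64) / 0.0592 = 277.0.

277.0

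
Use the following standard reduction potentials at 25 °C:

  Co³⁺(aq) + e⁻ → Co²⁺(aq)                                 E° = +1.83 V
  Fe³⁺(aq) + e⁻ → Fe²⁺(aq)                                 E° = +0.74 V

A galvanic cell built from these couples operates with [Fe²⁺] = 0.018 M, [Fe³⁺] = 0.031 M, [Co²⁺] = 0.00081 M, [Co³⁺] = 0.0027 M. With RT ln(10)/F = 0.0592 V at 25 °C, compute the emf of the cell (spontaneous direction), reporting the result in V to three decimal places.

+1.107 V

Co³⁺/Co²⁺ is the cathode (higher E°), Fe³⁺/Fe²⁺ the anode: E°cell = +1.83 − (+0.74) = +1.09 V, n = 1.
Overall: Co³⁺(aq) + Fe²⁺(aq) → Co²⁺(aq) + Fe³⁺(aq)
Q = [Co²⁺]·[Fe³⁺] / ([Co³⁺]·[Fe²⁺]); log Q = -0.287.
E = E° − (0.0592/n) log Q = +1.09 − (0.0592/1)(-0.287) = +1.107 V.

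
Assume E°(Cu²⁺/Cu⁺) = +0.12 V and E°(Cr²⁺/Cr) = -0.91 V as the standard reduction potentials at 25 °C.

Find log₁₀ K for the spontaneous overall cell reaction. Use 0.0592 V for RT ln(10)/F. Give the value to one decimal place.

Cathode: Cu²⁺/Cu⁺; anode: Cr²⁺/Cr. E°cell = +1.03 V, n = 2.
log K = nE°cell / 0.0592 = (2)(+1.03) / 0.0592 = 34.8.

34.8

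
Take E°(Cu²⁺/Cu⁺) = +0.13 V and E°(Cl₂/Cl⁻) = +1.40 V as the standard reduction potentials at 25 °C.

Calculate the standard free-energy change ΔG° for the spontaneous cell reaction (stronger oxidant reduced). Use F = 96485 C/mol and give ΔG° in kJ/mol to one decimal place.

-245.1 kJ/mol

Cl₂/Cl⁻ (E° = +1.40 V) is the cathode; Cu²⁺/Cu⁺ (E° = +0.13 V) is the anode, so E°cell = +1.27 V.
Balancing electrons gives n = 2 (lcm of 2 and 1).
ΔG° = −nFE° = −(2)(96485)(+1.27) = -245,072 J = -245.1 kJ/mol.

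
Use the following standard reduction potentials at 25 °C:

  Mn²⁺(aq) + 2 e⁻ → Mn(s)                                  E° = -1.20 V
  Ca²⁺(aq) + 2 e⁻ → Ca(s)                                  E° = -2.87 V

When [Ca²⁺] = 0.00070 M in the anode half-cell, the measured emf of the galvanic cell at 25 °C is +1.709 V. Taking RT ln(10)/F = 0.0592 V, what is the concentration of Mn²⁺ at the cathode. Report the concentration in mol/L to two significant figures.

Mn²⁺/Mn is the cathode, Ca²⁺/Ca the anode: E°cell = +1.67 V, n = 2.
Overall reaction: Mn²⁺(aq) + Ca(s) → Mn(s) + Ca²⁺(aq); Q = [Ca²⁺]^1/[Mn²⁺]^1.
From E = E° − (0.0592/n) log Q: log Q = (E° − E)·n/0.0592 = (+1.67 − (+1.709))·2/0.0592 = -1.3176.
So 1·log[Mn²⁺] = 1·log(0.0007) − log Q = -3.1549 − (-1.3176) = -1.8373; [Mn²⁺] = 10^(-1.8373) ≈ 0.015 M.

0.015 M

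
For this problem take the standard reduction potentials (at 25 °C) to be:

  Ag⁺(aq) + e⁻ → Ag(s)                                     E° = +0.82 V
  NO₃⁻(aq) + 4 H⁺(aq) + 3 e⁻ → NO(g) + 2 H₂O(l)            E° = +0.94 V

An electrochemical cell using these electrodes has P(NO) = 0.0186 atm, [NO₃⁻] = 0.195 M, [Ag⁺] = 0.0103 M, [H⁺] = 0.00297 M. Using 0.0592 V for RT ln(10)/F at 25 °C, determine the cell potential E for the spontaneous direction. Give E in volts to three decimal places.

+0.058 V

NO₃⁻/NO is the cathode (higher E°), Ag⁺/Ag the anode: E°cell = +0.94 − (+0.82) = +0.12 V, n = 3.
Overall: NO₃⁻(aq) + 4 H⁺(aq) + 3 Ag(s) → NO(g) + 2 H₂O(l) + 3 Ag⁺(aq)
Q = P(NO)·[Ag⁺]^3 / ([NO₃⁻]·[H⁺]^4); log Q = 3.127.
E = E° − (0.0592/n) log Q = +0.12 − (0.0592/3)(3.127) = +0.058 V.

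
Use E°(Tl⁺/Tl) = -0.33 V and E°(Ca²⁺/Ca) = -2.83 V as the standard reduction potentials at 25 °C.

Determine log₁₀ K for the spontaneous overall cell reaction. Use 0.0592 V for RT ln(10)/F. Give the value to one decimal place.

Cathode: Tl⁺/Tl; anode: Ca²⁺/Ca. E°cell = +2.50 V, n = 2.
log K = nE°cell / 0.0592 = (2)(+2.50) / 0.0592 = 84.5.

84.5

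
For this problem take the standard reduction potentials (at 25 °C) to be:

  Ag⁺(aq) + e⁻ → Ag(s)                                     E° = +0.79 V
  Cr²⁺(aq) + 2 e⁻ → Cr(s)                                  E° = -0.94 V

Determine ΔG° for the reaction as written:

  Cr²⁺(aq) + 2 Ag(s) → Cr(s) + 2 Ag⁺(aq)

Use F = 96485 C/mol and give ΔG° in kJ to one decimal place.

As written, Cr²⁺/Cr is reduced (cathode) and Ag⁺/Ag is oxidised (anode), so E°cell = (-0.94) − (+0.79) = -1.73 V.
Balancing electrons gives n = 2.
ΔG° = −nFE° = −(2)(96485)(-1.73) = 333,838 J = +333.8 kJ.

+333.8 kJ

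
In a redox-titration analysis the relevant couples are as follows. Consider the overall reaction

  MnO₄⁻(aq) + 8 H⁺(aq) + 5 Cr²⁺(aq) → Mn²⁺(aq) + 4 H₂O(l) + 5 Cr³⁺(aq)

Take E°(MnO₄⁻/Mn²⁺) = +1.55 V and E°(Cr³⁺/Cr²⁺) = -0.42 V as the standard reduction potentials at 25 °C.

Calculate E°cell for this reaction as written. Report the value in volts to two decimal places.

+1.97 V

The MnO₄⁻/Mn²⁺ couple has the higher reduction potential, so it is the cathode; Cr³⁺/Cr²⁺ is oxidised at the anode.
E°cell = E°(cathode) − E°(anode) = (+1.55) − (-0.42) = +1.97 V.
Since E°cell > 0, the reaction is spontaneous under standard conditions.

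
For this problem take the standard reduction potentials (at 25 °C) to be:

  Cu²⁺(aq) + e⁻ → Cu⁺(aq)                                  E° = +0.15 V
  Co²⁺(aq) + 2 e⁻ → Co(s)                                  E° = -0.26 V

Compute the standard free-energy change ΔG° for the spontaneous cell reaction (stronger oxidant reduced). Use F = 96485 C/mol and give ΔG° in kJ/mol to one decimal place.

Cu²⁺/Cu⁺ (E° = +0.15 V) is the cathode; Co²⁺/Co (E° = -0.26 V) is the anode, so E°cell = +0.41 V.
Balancing electrons gives n = 2 (lcm of 1 and 2).
ΔG° = −nFE° = −(2)(96485)(+0.41) = -79,118 J = -79.1 kJ/mol.

-79.1 kJ/mol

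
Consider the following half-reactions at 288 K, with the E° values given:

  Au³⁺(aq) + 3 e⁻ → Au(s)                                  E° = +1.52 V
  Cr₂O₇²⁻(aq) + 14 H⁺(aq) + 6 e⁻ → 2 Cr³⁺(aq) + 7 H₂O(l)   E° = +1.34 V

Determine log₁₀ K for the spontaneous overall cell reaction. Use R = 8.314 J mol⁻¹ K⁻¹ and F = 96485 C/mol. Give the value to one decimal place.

Cathode: Au³⁺/Au; anode: Cr₂O₇²⁻/Cr³⁺. E°cell = (+1.52) − (+1.34) = +0.18 V, with n = 6.
ΔG° = −nFE° = −RT ln K, so ln K = nFE°/(RT) = (6)(96485)(+0.18) / ((8.314)(288)) = 43.519.
log₁₀ K = 43.519 / ln 10 = 18.9.

18.9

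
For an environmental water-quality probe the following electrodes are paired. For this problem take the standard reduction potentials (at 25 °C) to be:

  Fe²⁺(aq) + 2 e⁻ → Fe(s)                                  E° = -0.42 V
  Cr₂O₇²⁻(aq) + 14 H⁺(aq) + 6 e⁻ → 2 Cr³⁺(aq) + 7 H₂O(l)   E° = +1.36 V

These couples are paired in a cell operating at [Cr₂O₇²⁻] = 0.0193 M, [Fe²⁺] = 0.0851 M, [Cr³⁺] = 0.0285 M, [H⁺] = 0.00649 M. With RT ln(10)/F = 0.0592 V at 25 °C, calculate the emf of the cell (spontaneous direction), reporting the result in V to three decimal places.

+1.523 V

Cr₂O₇²⁻/Cr³⁺ is the cathode (higher E°), Fe²⁺/Fe the anode: E°cell = +1.36 − (-0.42) = +1.78 V, n = 6.
Overall: Cr₂O₇²⁻(aq) + 14 H⁺(aq) + 3 Fe(s) → 2 Cr³⁺(aq) + 7 H₂O(l) + 3 Fe²⁺(aq)
Q = [Cr³⁺]^2·[Fe²⁺]^3 / ([Cr₂O₇²⁻]·[H⁺]^14); log Q = 26.042.
E = E° − (0.0592/n) log Q = +1.78 − (0.0592/6)(26.042) = +1.523 V.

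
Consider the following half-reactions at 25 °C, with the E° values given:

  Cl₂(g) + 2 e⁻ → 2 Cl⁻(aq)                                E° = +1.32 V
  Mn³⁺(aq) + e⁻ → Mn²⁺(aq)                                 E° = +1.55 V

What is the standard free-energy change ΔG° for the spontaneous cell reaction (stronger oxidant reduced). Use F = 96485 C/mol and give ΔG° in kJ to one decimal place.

Mn³⁺/Mn²⁺ (E° = +1.55 V) is the cathode; Cl₂/Cl⁻ (E° = +1.32 V) is the anode, so E°cell = +0.23 V.
Balancing electrons gives n = 2 (lcm of 1 and 2).
ΔG° = −nFE° = −(2)(96485)(+0.23) = -44,383 J = -44.4 kJ.

-44.4 kJ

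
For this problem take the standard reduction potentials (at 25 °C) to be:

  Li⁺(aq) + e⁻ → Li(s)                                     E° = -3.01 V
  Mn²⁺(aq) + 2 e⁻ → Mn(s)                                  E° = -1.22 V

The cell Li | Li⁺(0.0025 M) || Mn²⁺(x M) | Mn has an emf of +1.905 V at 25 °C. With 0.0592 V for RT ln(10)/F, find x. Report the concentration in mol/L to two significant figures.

0.048 M

Mn²⁺/Mn is the cathode, Li⁺/Li the anode: E°cell = +1.79 V, n = 2.
Overall reaction: Mn²⁺(aq) + 2 Li(s) → Mn(s) + 2 Li⁺(aq); Q = [Li⁺]^2/[Mn²⁺]^1.
From E = E° − (0.0592/n) log Q: log Q = (E° − E)·n/0.0592 = (+1.79 − (+1.905))·2/0.0592 = -3.8851.
So 1·log[Mn²⁺] = 2·log(0.0025) − log Q = -5.2041 − (-3.8851) = -1.3190; [Mn²⁺] = 10^(-1.3190) ≈ 0.048 M.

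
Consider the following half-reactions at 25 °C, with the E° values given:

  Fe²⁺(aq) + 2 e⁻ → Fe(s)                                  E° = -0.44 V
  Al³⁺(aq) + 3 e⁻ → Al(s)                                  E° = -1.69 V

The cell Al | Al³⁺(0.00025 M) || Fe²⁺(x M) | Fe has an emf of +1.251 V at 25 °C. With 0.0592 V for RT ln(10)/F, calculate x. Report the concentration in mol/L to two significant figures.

0.0043 M

Fe²⁺/Fe is the cathode, Al³⁺/Al the anode: E°cell = +1.25 V, n = 6.
Overall reaction: 3 Fe²⁺(aq) + 2 Al(s) → 3 Fe(s) + 2 Al³⁺(aq); Q = [Al³⁺]^2/[Fe²⁺]^3.
From E = E° − (0.0592/n) log Q: log Q = (E° − E)·n/0.0592 = (+1.25 − (+1.251))·6/0.0592 = -0.1014.
So 3·log[Fe²⁺] = 2·log(0.00025) − log Q = -7.2041 − (-0.1014) = -7.1027; log[Fe²⁺] = -7.1027 / 3 = -2.3676; [Fe²⁺] = 10^(-2.3676) ≈ 0.0043 M.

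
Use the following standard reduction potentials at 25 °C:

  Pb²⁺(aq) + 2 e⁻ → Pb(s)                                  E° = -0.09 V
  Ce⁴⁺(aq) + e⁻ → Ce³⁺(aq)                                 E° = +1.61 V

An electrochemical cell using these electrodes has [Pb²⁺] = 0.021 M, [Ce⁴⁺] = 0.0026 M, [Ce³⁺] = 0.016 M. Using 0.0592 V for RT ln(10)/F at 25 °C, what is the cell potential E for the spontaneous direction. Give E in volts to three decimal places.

Ce⁴⁺/Ce³⁺ is the cathode (higher E°), Pb²⁺/Pb the anode: E°cell = +1.61 − (-0.09) = +1.70 V, n = 2.
Overall: 2 Ce⁴⁺(aq) + Pb(s) → 2 Ce³⁺(aq) + Pb²⁺(aq)
Q = [Ce³⁺]^2·[Pb²⁺] / ([Ce⁴⁺]^2); log Q = -0.099.
E = E° − (0.0592/n) log Q = +1.70 − (0.0592/2)(-0.099) = +1.703 V.

+1.703 V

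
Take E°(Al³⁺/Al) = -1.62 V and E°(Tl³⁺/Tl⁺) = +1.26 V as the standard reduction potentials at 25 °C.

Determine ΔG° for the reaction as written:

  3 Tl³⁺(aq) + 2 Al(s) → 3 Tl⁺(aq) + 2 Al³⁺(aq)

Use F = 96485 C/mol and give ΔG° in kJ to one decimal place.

-1667.3 kJ

As written, Tl³⁺/Tl⁺ is reduced (cathode) and Al³⁺/Al is oxidised (anode), so E°cell = (+1.26) − (-1.62) = +2.88 V.
Balancing electrons gives n = 6.
ΔG° = −nFE° = −(6)(96485)(+2.88) = -1,667,261 J = -1667.3 kJ.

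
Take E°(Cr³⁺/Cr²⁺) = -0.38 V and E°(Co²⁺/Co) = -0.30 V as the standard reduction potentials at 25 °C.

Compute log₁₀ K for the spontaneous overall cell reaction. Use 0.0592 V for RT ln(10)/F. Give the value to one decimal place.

Cathode: Co²⁺/Co; anode: Cr³⁺/Cr²⁺. E°cell = +0.08 V, n = 2.
log K = nE°cell / 0.0592 = (2)(+0.08) / 0.0592 = 2.7.

2.7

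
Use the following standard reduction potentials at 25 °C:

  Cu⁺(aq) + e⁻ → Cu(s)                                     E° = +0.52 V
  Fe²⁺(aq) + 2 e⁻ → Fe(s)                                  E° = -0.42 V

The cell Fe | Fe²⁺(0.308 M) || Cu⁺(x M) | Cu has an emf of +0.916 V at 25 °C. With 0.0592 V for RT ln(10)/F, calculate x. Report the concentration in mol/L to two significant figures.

Cu⁺/Cu is the cathode, Fe²⁺/Fe the anode: E°cell = +0.94 V, n = 2.
Overall reaction: 2 Cu⁺(aq) + Fe(s) → 2 Cu(s) + Fe²⁺(aq); Q = [Fe²⁺]^1/[Cu⁺]^2.
From E = E° − (0.0592/n) log Q: log Q = (E° − E)·n/0.0592 = (+0.94 − (+0.916))·2/0.0592 = 0.8108.
So 2·log[Cu⁺] = 1·log(0.308) − log Q = -0.5114 − (0.8108) = -1.3222; log[Cu⁺] = -1.3222 / 2 = -0.6611; [Cu⁺] = 10^(-0.6611) ≈ 0.22 M.

0.22 M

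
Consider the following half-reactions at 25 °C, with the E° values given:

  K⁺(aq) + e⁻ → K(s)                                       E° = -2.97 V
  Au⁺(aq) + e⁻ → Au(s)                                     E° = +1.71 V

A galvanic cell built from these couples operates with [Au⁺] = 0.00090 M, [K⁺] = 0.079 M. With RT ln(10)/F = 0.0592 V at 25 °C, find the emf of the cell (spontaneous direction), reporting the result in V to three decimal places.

Au⁺/Au is the cathode (higher E°), K⁺/K the anode: E°cell = +1.71 − (-2.97) = +4.68 V, n = 1.
Overall: Au⁺(aq) + K(s) → Au(s) + K⁺(aq)
Q = [K⁺] / ([Au⁺]); log Q = 1.943.
E = E° − (0.0592/n) log Q = +4.68 − (0.0592/1)(1.943) = +4.565 V.

+4.565 V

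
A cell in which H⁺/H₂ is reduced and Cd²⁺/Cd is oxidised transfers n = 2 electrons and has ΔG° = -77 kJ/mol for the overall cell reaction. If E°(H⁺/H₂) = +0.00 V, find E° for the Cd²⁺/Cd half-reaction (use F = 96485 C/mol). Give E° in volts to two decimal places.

E°cell = −ΔG°/(nF) = −(-77×10³)/((2)(96485)) = +0.399 V.
Since H⁺/H₂ is the cathode and Cd²⁺/Cd the anode, E°cell = E°(H⁺/H₂) − E°(Cd²⁺/Cd).
So E°(Cd²⁺/Cd) = E°(H⁺/H₂) − E°cell = (+0.00) − (+0.399) = -0.40 V.

-0.40 V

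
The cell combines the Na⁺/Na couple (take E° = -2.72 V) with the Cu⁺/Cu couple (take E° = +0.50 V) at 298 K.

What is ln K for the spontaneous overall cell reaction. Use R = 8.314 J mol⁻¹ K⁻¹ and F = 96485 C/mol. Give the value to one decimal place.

Cathode: Cu⁺/Cu; anode: Na⁺/Na. E°cell = (+0.50) − (-2.72) = +3.22 V, with n = 1.
ΔG° = −nFE° = −RT ln K, so ln K = nFE°/(RT) = (1)(96485)(+3.22) / ((8.314)(298)) = 125.398.

125.4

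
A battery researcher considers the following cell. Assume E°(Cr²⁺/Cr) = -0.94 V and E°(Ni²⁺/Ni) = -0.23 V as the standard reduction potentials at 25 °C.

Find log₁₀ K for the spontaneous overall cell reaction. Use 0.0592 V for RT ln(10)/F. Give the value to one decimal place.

Cathode: Ni²⁺/Ni; anode: Cr²⁺/Cr. E°cell = +0.71 V, n = 2.
log K = nE°cell / 0.0592 = (2)(+0.71) / 0.0592 = 24.0.

24.0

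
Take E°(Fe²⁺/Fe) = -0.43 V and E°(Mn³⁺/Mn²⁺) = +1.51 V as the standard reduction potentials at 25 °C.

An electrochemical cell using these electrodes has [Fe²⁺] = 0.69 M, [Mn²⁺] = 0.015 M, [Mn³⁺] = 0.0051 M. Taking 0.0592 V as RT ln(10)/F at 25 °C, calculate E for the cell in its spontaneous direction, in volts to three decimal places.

Mn³⁺/Mn²⁺ is the cathode (higher E°), Fe²⁺/Fe the anode: E°cell = +1.51 − (-0.43) = +1.94 V, n = 2.
Overall: 2 Mn³⁺(aq) + Fe(s) → 2 Mn²⁺(aq) + Fe²⁺(aq)
Q = [Mn²⁺]^2·[Fe²⁺] / ([Mn³⁺]^2); log Q = 0.776.
E = E° − (0.0592/n) log Q = +1.94 − (0.0592/2)(0.776) = +1.917 V.

+1.917 V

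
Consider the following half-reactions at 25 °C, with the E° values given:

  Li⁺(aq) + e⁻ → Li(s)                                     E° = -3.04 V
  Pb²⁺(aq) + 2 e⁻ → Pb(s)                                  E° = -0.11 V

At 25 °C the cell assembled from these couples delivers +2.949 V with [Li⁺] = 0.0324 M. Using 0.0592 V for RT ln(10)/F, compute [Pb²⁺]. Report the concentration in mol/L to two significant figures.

Pb²⁺/Pb is the cathode, Li⁺/Li the anode: E°cell = +2.93 V, n = 2.
Overall reaction: Pb²⁺(aq) + 2 Li(s) → Pb(s) + 2 Li⁺(aq); Q = [Li⁺]^2/[Pb²⁺]^1.
From E = E° − (0.0592/n) log Q: log Q = (E° − E)·n/0.0592 = (+2.93 − (+2.949))·2/0.0592 = -0.6419.
So 1·log[Pb²⁺] = 2·log(0.0324) − log Q = -2.9789 − (-0.6419) = -2.3370; [Pb²⁺] = 10^(-2.3370) ≈ 0.0046 M.

0.0046 M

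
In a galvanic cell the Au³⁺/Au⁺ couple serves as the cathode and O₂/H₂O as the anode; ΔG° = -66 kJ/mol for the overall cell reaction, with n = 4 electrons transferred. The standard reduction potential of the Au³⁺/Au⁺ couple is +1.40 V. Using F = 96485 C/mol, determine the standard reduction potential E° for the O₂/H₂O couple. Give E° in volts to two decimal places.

+1.23 V

E°cell = −ΔG°/(nF) = −(-66×10³)/((4)(96485)) = +0.171 V.
Since Au³⁺/Au⁺ is the cathode and O₂/H₂O the anode, E°cell = E°(Au³⁺/Au⁺) − E°(O₂/H₂O).
So E°(O₂/H₂O) = E°(Au³⁺/Au⁺) − E°cell = (+1.40) − (+0.171) = +1.23 V.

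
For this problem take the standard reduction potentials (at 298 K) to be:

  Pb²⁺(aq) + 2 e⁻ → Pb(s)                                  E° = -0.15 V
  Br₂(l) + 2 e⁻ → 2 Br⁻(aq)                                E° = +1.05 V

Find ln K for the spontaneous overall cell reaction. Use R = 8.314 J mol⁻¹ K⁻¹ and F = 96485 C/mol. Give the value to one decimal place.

Cathode: Br₂/Br⁻; anode: Pb²⁺/Pb. E°cell = (+1.05) − (-0.15) = +1.20 V, with n = 2.
ΔG° = −nFE° = −RT ln K, so ln K = nFE°/(RT) = (2)(96485)(+1.20) / ((8.314)(298)) = 93.464.

93.5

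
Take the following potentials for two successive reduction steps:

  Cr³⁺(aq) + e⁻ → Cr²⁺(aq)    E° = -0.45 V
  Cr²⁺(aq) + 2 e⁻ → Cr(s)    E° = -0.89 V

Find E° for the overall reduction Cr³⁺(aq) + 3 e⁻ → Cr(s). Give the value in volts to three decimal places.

-0.743 V

Since ΔG° = −nFE° is additive over sequential reductions, n₃E°₃ = n₁E°₁ + n₂E°₂.
E°₃ = (1×-0.45 + 2×-0.89) / 3 = (-2.230) / 3 = -0.743 V.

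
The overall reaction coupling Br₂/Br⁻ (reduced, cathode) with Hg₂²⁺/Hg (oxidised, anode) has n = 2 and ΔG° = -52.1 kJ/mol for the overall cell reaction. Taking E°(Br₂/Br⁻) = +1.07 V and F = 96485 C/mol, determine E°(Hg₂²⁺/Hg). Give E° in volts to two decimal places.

E°cell = −ΔG°/(nF) = −(-52.1×10³)/((2)(96485)) = +0.270 V.
Since Br₂/Br⁻ is the cathode and Hg₂²⁺/Hg the anode, E°cell = E°(Br₂/Br⁻) − E°(Hg₂²⁺/Hg).
So E°(Hg₂²⁺/Hg) = E°(Br₂/Br⁻) − E°cell = (+1.07) − (+0.270) = +0.80 V.

+0.80 V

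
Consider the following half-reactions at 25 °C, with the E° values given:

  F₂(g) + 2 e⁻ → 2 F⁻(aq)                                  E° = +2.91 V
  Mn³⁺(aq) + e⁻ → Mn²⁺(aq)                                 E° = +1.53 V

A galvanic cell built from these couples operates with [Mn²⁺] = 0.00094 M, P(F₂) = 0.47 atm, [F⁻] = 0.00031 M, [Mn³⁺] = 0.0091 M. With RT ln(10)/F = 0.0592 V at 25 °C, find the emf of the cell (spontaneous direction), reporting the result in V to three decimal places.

+1.520 V

F₂/F⁻ is the cathode (higher E°), Mn³⁺/Mn²⁺ the anode: E°cell = +2.91 − (+1.53) = +1.38 V, n = 2.
Overall: F₂(g) + 2 Mn²⁺(aq) → 2 F⁻(aq) + 2 Mn³⁺(aq)
Q = [F⁻]^2·[Mn³⁺]^2 / (P(F₂)·[Mn²⁺]^2); log Q = -4.718.
E = E° − (0.0592/n) log Q = +1.38 − (0.0592/2)(-4.718) = +1.520 V.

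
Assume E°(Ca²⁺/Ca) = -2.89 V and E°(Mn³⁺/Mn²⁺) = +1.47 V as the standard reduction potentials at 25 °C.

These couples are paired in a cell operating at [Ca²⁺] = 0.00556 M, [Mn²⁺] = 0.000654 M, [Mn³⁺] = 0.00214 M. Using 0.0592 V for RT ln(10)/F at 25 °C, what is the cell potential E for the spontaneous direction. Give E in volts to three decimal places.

+4.457 V

Mn³⁺/Mn²⁺ is the cathode (higher E°), Ca²⁺/Ca the anode: E°cell = +1.47 − (-2.89) = +4.36 V, n = 2.
Overall: 2 Mn³⁺(aq) + Ca(s) → 2 Mn²⁺(aq) + Ca²⁺(aq)
Q = [Mn²⁺]^2·[Ca²⁺] / ([Mn³⁺]^2); log Q = -3.285.
E = E° − (0.0592/n) log Q = +4.36 − (0.0592/2)(-3.285) = +4.457 V.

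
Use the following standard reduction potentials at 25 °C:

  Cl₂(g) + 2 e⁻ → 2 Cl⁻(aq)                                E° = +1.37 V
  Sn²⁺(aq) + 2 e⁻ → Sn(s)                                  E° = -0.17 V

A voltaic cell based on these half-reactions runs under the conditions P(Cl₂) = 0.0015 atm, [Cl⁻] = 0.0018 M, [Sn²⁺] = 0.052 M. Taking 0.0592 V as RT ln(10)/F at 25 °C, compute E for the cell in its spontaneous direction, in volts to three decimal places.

+1.657 V

Cl₂/Cl⁻ is the cathode (higher E°), Sn²⁺/Sn the anode: E°cell = +1.37 − (-0.17) = +1.54 V, n = 2.
Overall: Cl₂(g) + Sn(s) → 2 Cl⁻(aq) + Sn²⁺(aq)
Q = [Cl⁻]^2·[Sn²⁺] / (P(Cl₂)); log Q = -3.950.
E = E° − (0.0592/n) log Q = +1.54 − (0.0592/2)(-3.950) = +1.657 V.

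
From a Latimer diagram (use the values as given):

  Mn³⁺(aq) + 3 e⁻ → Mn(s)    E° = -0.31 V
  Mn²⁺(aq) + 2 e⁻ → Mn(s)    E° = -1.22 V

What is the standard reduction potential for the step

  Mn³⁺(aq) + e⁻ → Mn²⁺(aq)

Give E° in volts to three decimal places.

Sequential free energies add, so n₃E°₃ = n₁E°₁ + n₂E°₂.
With n₃ = 3, and the known step contributing 2×(-1.22) V, the unknown satisfies 1·E° = 3×(-0.31) − 2×(-1.22) = +1.510.
E° = +1.510 / 1 = +1.510 V.

+1.510 V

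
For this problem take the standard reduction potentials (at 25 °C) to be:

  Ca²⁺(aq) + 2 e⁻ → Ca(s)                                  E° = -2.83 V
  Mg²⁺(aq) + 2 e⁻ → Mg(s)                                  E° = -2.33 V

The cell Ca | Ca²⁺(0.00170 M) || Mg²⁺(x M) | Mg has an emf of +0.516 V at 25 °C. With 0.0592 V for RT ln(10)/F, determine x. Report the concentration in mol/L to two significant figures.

Mg²⁺/Mg is the cathode, Ca²⁺/Ca the anode: E°cell = +0.50 V, n = 2.
Overall reaction: Mg²⁺(aq) + Ca(s) → Mg(s) + Ca²⁺(aq); Q = [Ca²⁺]^1/[Mg²⁺]^1.
From E = E° − (0.0592/n) log Q: log Q = (E° − E)·n/0.0592 = (+0.50 − (+0.516))·2/0.0592 = -0.5405.
So 1·log[Mg²⁺] = 1·log(0.0017) − log Q = -2.7696 − (-0.5405) = -2.2291; [Mg²⁺] = 10^(-2.2291) ≈ 0.0059 M.

0.0059 M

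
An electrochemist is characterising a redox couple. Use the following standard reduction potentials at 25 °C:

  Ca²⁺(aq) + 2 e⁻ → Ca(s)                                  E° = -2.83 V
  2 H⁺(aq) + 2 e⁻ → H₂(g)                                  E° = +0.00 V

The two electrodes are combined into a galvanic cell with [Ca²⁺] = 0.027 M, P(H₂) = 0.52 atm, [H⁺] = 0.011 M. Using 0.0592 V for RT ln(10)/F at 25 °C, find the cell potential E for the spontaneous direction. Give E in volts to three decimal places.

H⁺/H₂ is the cathode (higher E°), Ca²⁺/Ca the anode: E°cell = +0.00 − (-2.83) = +2.83 V, n = 2.
Overall: 2 H⁺(aq) + Ca(s) → H₂(g) + Ca²⁺(aq)
Q = P(H₂)·[Ca²⁺] / ([H⁺]^2); log Q = 2.065.
E = E° − (0.0592/n) log Q = +2.83 − (0.0592/2)(2.065) = +2.769 V.

+2.769 V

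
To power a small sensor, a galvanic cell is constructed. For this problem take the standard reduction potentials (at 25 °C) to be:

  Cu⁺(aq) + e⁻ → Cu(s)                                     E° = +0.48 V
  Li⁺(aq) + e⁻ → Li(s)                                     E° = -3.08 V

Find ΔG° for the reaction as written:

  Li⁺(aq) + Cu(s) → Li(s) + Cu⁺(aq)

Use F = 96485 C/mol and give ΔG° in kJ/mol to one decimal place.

As written, Li⁺/Li is reduced (cathode) and Cu⁺/Cu is oxidised (anode), so E°cell = (-3.08) − (+0.48) = -3.56 V.
Balancing electrons gives n = 1.
ΔG° = −nFE° = −(1)(96485)(-3.56) = 343,487 J = +343.5 kJ/mol.

+343.5 kJ/mol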